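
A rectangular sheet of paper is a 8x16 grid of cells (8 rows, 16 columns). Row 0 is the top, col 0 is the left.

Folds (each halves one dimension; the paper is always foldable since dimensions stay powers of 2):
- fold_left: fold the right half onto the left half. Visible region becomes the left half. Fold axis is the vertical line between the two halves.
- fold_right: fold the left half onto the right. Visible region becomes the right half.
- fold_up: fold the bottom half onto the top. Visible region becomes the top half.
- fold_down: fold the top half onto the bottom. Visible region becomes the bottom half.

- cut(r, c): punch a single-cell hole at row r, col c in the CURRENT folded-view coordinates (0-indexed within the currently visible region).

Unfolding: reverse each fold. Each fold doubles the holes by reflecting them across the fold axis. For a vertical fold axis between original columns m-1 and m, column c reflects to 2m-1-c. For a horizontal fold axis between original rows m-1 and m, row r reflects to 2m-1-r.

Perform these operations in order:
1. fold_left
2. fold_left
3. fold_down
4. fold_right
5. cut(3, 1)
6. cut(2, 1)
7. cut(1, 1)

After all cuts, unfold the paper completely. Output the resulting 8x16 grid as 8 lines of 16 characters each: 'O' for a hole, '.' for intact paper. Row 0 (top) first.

Answer: O..OO..OO..OO..O
O..OO..OO..OO..O
O..OO..OO..OO..O
................
................
O..OO..OO..OO..O
O..OO..OO..OO..O
O..OO..OO..OO..O

Derivation:
Op 1 fold_left: fold axis v@8; visible region now rows[0,8) x cols[0,8) = 8x8
Op 2 fold_left: fold axis v@4; visible region now rows[0,8) x cols[0,4) = 8x4
Op 3 fold_down: fold axis h@4; visible region now rows[4,8) x cols[0,4) = 4x4
Op 4 fold_right: fold axis v@2; visible region now rows[4,8) x cols[2,4) = 4x2
Op 5 cut(3, 1): punch at orig (7,3); cuts so far [(7, 3)]; region rows[4,8) x cols[2,4) = 4x2
Op 6 cut(2, 1): punch at orig (6,3); cuts so far [(6, 3), (7, 3)]; region rows[4,8) x cols[2,4) = 4x2
Op 7 cut(1, 1): punch at orig (5,3); cuts so far [(5, 3), (6, 3), (7, 3)]; region rows[4,8) x cols[2,4) = 4x2
Unfold 1 (reflect across v@2): 6 holes -> [(5, 0), (5, 3), (6, 0), (6, 3), (7, 0), (7, 3)]
Unfold 2 (reflect across h@4): 12 holes -> [(0, 0), (0, 3), (1, 0), (1, 3), (2, 0), (2, 3), (5, 0), (5, 3), (6, 0), (6, 3), (7, 0), (7, 3)]
Unfold 3 (reflect across v@4): 24 holes -> [(0, 0), (0, 3), (0, 4), (0, 7), (1, 0), (1, 3), (1, 4), (1, 7), (2, 0), (2, 3), (2, 4), (2, 7), (5, 0), (5, 3), (5, 4), (5, 7), (6, 0), (6, 3), (6, 4), (6, 7), (7, 0), (7, 3), (7, 4), (7, 7)]
Unfold 4 (reflect across v@8): 48 holes -> [(0, 0), (0, 3), (0, 4), (0, 7), (0, 8), (0, 11), (0, 12), (0, 15), (1, 0), (1, 3), (1, 4), (1, 7), (1, 8), (1, 11), (1, 12), (1, 15), (2, 0), (2, 3), (2, 4), (2, 7), (2, 8), (2, 11), (2, 12), (2, 15), (5, 0), (5, 3), (5, 4), (5, 7), (5, 8), (5, 11), (5, 12), (5, 15), (6, 0), (6, 3), (6, 4), (6, 7), (6, 8), (6, 11), (6, 12), (6, 15), (7, 0), (7, 3), (7, 4), (7, 7), (7, 8), (7, 11), (7, 12), (7, 15)]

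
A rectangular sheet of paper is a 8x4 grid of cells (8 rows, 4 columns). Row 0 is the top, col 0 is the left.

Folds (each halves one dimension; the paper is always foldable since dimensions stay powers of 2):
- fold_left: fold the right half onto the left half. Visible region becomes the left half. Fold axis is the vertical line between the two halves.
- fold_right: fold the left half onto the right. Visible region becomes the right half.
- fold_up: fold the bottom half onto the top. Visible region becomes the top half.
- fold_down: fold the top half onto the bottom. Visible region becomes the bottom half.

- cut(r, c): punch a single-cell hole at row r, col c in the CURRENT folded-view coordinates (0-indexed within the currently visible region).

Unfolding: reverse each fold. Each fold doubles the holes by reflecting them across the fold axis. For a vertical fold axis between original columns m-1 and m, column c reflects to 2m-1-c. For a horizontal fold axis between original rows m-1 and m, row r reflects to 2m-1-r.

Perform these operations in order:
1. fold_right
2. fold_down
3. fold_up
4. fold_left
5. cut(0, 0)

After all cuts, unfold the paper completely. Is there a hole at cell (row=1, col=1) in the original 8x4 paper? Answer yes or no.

Answer: no

Derivation:
Op 1 fold_right: fold axis v@2; visible region now rows[0,8) x cols[2,4) = 8x2
Op 2 fold_down: fold axis h@4; visible region now rows[4,8) x cols[2,4) = 4x2
Op 3 fold_up: fold axis h@6; visible region now rows[4,6) x cols[2,4) = 2x2
Op 4 fold_left: fold axis v@3; visible region now rows[4,6) x cols[2,3) = 2x1
Op 5 cut(0, 0): punch at orig (4,2); cuts so far [(4, 2)]; region rows[4,6) x cols[2,3) = 2x1
Unfold 1 (reflect across v@3): 2 holes -> [(4, 2), (4, 3)]
Unfold 2 (reflect across h@6): 4 holes -> [(4, 2), (4, 3), (7, 2), (7, 3)]
Unfold 3 (reflect across h@4): 8 holes -> [(0, 2), (0, 3), (3, 2), (3, 3), (4, 2), (4, 3), (7, 2), (7, 3)]
Unfold 4 (reflect across v@2): 16 holes -> [(0, 0), (0, 1), (0, 2), (0, 3), (3, 0), (3, 1), (3, 2), (3, 3), (4, 0), (4, 1), (4, 2), (4, 3), (7, 0), (7, 1), (7, 2), (7, 3)]
Holes: [(0, 0), (0, 1), (0, 2), (0, 3), (3, 0), (3, 1), (3, 2), (3, 3), (4, 0), (4, 1), (4, 2), (4, 3), (7, 0), (7, 1), (7, 2), (7, 3)]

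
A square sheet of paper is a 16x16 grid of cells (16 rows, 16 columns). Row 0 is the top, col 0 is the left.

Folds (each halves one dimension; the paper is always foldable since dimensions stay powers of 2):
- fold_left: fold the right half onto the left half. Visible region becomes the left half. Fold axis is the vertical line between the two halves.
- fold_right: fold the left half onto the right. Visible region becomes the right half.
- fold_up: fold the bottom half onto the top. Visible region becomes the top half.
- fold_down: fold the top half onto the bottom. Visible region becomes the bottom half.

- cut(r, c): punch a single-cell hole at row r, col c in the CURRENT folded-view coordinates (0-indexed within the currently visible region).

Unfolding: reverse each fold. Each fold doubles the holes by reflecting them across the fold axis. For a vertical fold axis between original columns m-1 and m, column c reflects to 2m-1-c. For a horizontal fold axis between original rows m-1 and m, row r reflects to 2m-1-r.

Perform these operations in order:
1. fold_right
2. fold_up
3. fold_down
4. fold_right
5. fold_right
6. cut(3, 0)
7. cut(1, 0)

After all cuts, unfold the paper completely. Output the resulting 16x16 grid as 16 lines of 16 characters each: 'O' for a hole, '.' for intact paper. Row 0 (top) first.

Op 1 fold_right: fold axis v@8; visible region now rows[0,16) x cols[8,16) = 16x8
Op 2 fold_up: fold axis h@8; visible region now rows[0,8) x cols[8,16) = 8x8
Op 3 fold_down: fold axis h@4; visible region now rows[4,8) x cols[8,16) = 4x8
Op 4 fold_right: fold axis v@12; visible region now rows[4,8) x cols[12,16) = 4x4
Op 5 fold_right: fold axis v@14; visible region now rows[4,8) x cols[14,16) = 4x2
Op 6 cut(3, 0): punch at orig (7,14); cuts so far [(7, 14)]; region rows[4,8) x cols[14,16) = 4x2
Op 7 cut(1, 0): punch at orig (5,14); cuts so far [(5, 14), (7, 14)]; region rows[4,8) x cols[14,16) = 4x2
Unfold 1 (reflect across v@14): 4 holes -> [(5, 13), (5, 14), (7, 13), (7, 14)]
Unfold 2 (reflect across v@12): 8 holes -> [(5, 9), (5, 10), (5, 13), (5, 14), (7, 9), (7, 10), (7, 13), (7, 14)]
Unfold 3 (reflect across h@4): 16 holes -> [(0, 9), (0, 10), (0, 13), (0, 14), (2, 9), (2, 10), (2, 13), (2, 14), (5, 9), (5, 10), (5, 13), (5, 14), (7, 9), (7, 10), (7, 13), (7, 14)]
Unfold 4 (reflect across h@8): 32 holes -> [(0, 9), (0, 10), (0, 13), (0, 14), (2, 9), (2, 10), (2, 13), (2, 14), (5, 9), (5, 10), (5, 13), (5, 14), (7, 9), (7, 10), (7, 13), (7, 14), (8, 9), (8, 10), (8, 13), (8, 14), (10, 9), (10, 10), (10, 13), (10, 14), (13, 9), (13, 10), (13, 13), (13, 14), (15, 9), (15, 10), (15, 13), (15, 14)]
Unfold 5 (reflect across v@8): 64 holes -> [(0, 1), (0, 2), (0, 5), (0, 6), (0, 9), (0, 10), (0, 13), (0, 14), (2, 1), (2, 2), (2, 5), (2, 6), (2, 9), (2, 10), (2, 13), (2, 14), (5, 1), (5, 2), (5, 5), (5, 6), (5, 9), (5, 10), (5, 13), (5, 14), (7, 1), (7, 2), (7, 5), (7, 6), (7, 9), (7, 10), (7, 13), (7, 14), (8, 1), (8, 2), (8, 5), (8, 6), (8, 9), (8, 10), (8, 13), (8, 14), (10, 1), (10, 2), (10, 5), (10, 6), (10, 9), (10, 10), (10, 13), (10, 14), (13, 1), (13, 2), (13, 5), (13, 6), (13, 9), (13, 10), (13, 13), (13, 14), (15, 1), (15, 2), (15, 5), (15, 6), (15, 9), (15, 10), (15, 13), (15, 14)]

Answer: .OO..OO..OO..OO.
................
.OO..OO..OO..OO.
................
................
.OO..OO..OO..OO.
................
.OO..OO..OO..OO.
.OO..OO..OO..OO.
................
.OO..OO..OO..OO.
................
................
.OO..OO..OO..OO.
................
.OO..OO..OO..OO.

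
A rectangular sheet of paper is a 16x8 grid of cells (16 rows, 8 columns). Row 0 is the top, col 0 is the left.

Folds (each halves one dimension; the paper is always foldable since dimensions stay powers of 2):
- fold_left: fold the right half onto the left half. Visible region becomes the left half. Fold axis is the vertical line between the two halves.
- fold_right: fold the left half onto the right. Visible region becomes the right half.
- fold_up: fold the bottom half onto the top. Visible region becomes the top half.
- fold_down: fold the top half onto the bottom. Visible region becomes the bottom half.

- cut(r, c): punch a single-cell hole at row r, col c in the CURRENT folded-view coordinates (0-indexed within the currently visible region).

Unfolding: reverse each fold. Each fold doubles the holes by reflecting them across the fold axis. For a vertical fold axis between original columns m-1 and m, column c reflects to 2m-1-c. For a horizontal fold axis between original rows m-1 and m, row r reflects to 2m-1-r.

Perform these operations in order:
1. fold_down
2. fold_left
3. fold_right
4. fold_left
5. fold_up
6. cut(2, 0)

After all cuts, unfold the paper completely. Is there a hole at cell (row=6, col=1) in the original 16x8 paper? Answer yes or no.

Answer: no

Derivation:
Op 1 fold_down: fold axis h@8; visible region now rows[8,16) x cols[0,8) = 8x8
Op 2 fold_left: fold axis v@4; visible region now rows[8,16) x cols[0,4) = 8x4
Op 3 fold_right: fold axis v@2; visible region now rows[8,16) x cols[2,4) = 8x2
Op 4 fold_left: fold axis v@3; visible region now rows[8,16) x cols[2,3) = 8x1
Op 5 fold_up: fold axis h@12; visible region now rows[8,12) x cols[2,3) = 4x1
Op 6 cut(2, 0): punch at orig (10,2); cuts so far [(10, 2)]; region rows[8,12) x cols[2,3) = 4x1
Unfold 1 (reflect across h@12): 2 holes -> [(10, 2), (13, 2)]
Unfold 2 (reflect across v@3): 4 holes -> [(10, 2), (10, 3), (13, 2), (13, 3)]
Unfold 3 (reflect across v@2): 8 holes -> [(10, 0), (10, 1), (10, 2), (10, 3), (13, 0), (13, 1), (13, 2), (13, 3)]
Unfold 4 (reflect across v@4): 16 holes -> [(10, 0), (10, 1), (10, 2), (10, 3), (10, 4), (10, 5), (10, 6), (10, 7), (13, 0), (13, 1), (13, 2), (13, 3), (13, 4), (13, 5), (13, 6), (13, 7)]
Unfold 5 (reflect across h@8): 32 holes -> [(2, 0), (2, 1), (2, 2), (2, 3), (2, 4), (2, 5), (2, 6), (2, 7), (5, 0), (5, 1), (5, 2), (5, 3), (5, 4), (5, 5), (5, 6), (5, 7), (10, 0), (10, 1), (10, 2), (10, 3), (10, 4), (10, 5), (10, 6), (10, 7), (13, 0), (13, 1), (13, 2), (13, 3), (13, 4), (13, 5), (13, 6), (13, 7)]
Holes: [(2, 0), (2, 1), (2, 2), (2, 3), (2, 4), (2, 5), (2, 6), (2, 7), (5, 0), (5, 1), (5, 2), (5, 3), (5, 4), (5, 5), (5, 6), (5, 7), (10, 0), (10, 1), (10, 2), (10, 3), (10, 4), (10, 5), (10, 6), (10, 7), (13, 0), (13, 1), (13, 2), (13, 3), (13, 4), (13, 5), (13, 6), (13, 7)]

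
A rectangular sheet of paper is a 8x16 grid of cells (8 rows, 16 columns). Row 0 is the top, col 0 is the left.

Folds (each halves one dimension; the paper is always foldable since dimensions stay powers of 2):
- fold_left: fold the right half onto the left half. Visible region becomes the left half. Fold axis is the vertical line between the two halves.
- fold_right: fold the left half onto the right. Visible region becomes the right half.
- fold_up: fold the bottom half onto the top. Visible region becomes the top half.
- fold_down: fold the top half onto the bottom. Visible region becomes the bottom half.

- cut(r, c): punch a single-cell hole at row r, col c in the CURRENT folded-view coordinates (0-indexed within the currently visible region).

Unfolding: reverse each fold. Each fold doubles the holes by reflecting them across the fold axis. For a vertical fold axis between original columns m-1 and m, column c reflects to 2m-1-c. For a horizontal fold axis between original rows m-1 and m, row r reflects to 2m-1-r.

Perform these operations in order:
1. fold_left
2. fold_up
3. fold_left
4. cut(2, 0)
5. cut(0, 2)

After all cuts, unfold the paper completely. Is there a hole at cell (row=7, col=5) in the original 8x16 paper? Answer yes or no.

Op 1 fold_left: fold axis v@8; visible region now rows[0,8) x cols[0,8) = 8x8
Op 2 fold_up: fold axis h@4; visible region now rows[0,4) x cols[0,8) = 4x8
Op 3 fold_left: fold axis v@4; visible region now rows[0,4) x cols[0,4) = 4x4
Op 4 cut(2, 0): punch at orig (2,0); cuts so far [(2, 0)]; region rows[0,4) x cols[0,4) = 4x4
Op 5 cut(0, 2): punch at orig (0,2); cuts so far [(0, 2), (2, 0)]; region rows[0,4) x cols[0,4) = 4x4
Unfold 1 (reflect across v@4): 4 holes -> [(0, 2), (0, 5), (2, 0), (2, 7)]
Unfold 2 (reflect across h@4): 8 holes -> [(0, 2), (0, 5), (2, 0), (2, 7), (5, 0), (5, 7), (7, 2), (7, 5)]
Unfold 3 (reflect across v@8): 16 holes -> [(0, 2), (0, 5), (0, 10), (0, 13), (2, 0), (2, 7), (2, 8), (2, 15), (5, 0), (5, 7), (5, 8), (5, 15), (7, 2), (7, 5), (7, 10), (7, 13)]
Holes: [(0, 2), (0, 5), (0, 10), (0, 13), (2, 0), (2, 7), (2, 8), (2, 15), (5, 0), (5, 7), (5, 8), (5, 15), (7, 2), (7, 5), (7, 10), (7, 13)]

Answer: yes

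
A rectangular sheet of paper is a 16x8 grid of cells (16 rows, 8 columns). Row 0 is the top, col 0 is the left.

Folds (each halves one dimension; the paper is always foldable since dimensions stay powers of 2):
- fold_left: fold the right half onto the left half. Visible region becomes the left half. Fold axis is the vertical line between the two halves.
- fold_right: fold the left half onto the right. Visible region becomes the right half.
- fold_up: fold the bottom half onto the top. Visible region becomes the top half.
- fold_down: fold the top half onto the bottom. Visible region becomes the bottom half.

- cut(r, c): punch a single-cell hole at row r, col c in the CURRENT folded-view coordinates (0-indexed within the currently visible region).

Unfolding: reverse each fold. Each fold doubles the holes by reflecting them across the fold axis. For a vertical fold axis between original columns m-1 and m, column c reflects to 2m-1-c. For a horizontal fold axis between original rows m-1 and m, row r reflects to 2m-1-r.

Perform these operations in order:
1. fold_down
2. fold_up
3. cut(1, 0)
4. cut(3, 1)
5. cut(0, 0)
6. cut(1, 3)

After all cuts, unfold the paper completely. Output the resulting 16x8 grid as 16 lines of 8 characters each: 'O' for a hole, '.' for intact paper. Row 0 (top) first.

Answer: O.......
O..O....
........
.O......
.O......
........
O..O....
O.......
O.......
O..O....
........
.O......
.O......
........
O..O....
O.......

Derivation:
Op 1 fold_down: fold axis h@8; visible region now rows[8,16) x cols[0,8) = 8x8
Op 2 fold_up: fold axis h@12; visible region now rows[8,12) x cols[0,8) = 4x8
Op 3 cut(1, 0): punch at orig (9,0); cuts so far [(9, 0)]; region rows[8,12) x cols[0,8) = 4x8
Op 4 cut(3, 1): punch at orig (11,1); cuts so far [(9, 0), (11, 1)]; region rows[8,12) x cols[0,8) = 4x8
Op 5 cut(0, 0): punch at orig (8,0); cuts so far [(8, 0), (9, 0), (11, 1)]; region rows[8,12) x cols[0,8) = 4x8
Op 6 cut(1, 3): punch at orig (9,3); cuts so far [(8, 0), (9, 0), (9, 3), (11, 1)]; region rows[8,12) x cols[0,8) = 4x8
Unfold 1 (reflect across h@12): 8 holes -> [(8, 0), (9, 0), (9, 3), (11, 1), (12, 1), (14, 0), (14, 3), (15, 0)]
Unfold 2 (reflect across h@8): 16 holes -> [(0, 0), (1, 0), (1, 3), (3, 1), (4, 1), (6, 0), (6, 3), (7, 0), (8, 0), (9, 0), (9, 3), (11, 1), (12, 1), (14, 0), (14, 3), (15, 0)]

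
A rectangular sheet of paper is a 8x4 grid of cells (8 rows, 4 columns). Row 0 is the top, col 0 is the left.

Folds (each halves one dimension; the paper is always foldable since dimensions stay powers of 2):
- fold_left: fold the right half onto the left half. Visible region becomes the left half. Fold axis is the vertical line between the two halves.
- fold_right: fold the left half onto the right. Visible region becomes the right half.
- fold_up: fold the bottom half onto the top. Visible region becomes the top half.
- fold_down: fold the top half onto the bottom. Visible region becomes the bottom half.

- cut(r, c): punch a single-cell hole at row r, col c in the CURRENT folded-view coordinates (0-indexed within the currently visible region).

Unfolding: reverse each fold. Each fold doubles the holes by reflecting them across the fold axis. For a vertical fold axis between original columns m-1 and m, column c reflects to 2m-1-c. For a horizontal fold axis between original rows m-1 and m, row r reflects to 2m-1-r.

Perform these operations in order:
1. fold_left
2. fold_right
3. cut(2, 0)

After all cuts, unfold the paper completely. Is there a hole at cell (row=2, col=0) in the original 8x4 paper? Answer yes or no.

Op 1 fold_left: fold axis v@2; visible region now rows[0,8) x cols[0,2) = 8x2
Op 2 fold_right: fold axis v@1; visible region now rows[0,8) x cols[1,2) = 8x1
Op 3 cut(2, 0): punch at orig (2,1); cuts so far [(2, 1)]; region rows[0,8) x cols[1,2) = 8x1
Unfold 1 (reflect across v@1): 2 holes -> [(2, 0), (2, 1)]
Unfold 2 (reflect across v@2): 4 holes -> [(2, 0), (2, 1), (2, 2), (2, 3)]
Holes: [(2, 0), (2, 1), (2, 2), (2, 3)]

Answer: yes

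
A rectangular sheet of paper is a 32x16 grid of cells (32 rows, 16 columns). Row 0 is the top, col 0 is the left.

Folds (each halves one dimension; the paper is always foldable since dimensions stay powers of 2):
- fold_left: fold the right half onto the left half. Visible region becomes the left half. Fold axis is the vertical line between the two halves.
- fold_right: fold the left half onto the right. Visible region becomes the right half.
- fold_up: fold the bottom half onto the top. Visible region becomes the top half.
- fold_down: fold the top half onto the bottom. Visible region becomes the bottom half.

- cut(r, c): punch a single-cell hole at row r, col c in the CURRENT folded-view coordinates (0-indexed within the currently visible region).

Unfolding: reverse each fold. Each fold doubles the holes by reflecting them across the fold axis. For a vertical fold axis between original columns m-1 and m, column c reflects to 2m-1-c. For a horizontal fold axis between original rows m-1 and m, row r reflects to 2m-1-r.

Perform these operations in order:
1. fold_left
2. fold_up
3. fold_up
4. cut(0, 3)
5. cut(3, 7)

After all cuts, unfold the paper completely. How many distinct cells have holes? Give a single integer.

Answer: 16

Derivation:
Op 1 fold_left: fold axis v@8; visible region now rows[0,32) x cols[0,8) = 32x8
Op 2 fold_up: fold axis h@16; visible region now rows[0,16) x cols[0,8) = 16x8
Op 3 fold_up: fold axis h@8; visible region now rows[0,8) x cols[0,8) = 8x8
Op 4 cut(0, 3): punch at orig (0,3); cuts so far [(0, 3)]; region rows[0,8) x cols[0,8) = 8x8
Op 5 cut(3, 7): punch at orig (3,7); cuts so far [(0, 3), (3, 7)]; region rows[0,8) x cols[0,8) = 8x8
Unfold 1 (reflect across h@8): 4 holes -> [(0, 3), (3, 7), (12, 7), (15, 3)]
Unfold 2 (reflect across h@16): 8 holes -> [(0, 3), (3, 7), (12, 7), (15, 3), (16, 3), (19, 7), (28, 7), (31, 3)]
Unfold 3 (reflect across v@8): 16 holes -> [(0, 3), (0, 12), (3, 7), (3, 8), (12, 7), (12, 8), (15, 3), (15, 12), (16, 3), (16, 12), (19, 7), (19, 8), (28, 7), (28, 8), (31, 3), (31, 12)]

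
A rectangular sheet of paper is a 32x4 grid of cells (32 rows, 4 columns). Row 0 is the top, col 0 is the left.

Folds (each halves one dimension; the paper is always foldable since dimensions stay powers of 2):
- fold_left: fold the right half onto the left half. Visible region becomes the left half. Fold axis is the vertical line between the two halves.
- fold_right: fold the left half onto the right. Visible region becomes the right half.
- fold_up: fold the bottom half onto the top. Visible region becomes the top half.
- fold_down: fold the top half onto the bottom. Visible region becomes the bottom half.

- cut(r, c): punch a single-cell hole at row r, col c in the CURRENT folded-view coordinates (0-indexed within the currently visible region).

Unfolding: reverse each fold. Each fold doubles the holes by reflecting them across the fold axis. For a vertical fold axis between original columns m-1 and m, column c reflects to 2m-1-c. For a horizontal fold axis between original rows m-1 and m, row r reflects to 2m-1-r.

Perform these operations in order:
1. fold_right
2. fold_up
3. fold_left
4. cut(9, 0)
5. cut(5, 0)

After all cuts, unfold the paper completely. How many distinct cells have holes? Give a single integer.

Op 1 fold_right: fold axis v@2; visible region now rows[0,32) x cols[2,4) = 32x2
Op 2 fold_up: fold axis h@16; visible region now rows[0,16) x cols[2,4) = 16x2
Op 3 fold_left: fold axis v@3; visible region now rows[0,16) x cols[2,3) = 16x1
Op 4 cut(9, 0): punch at orig (9,2); cuts so far [(9, 2)]; region rows[0,16) x cols[2,3) = 16x1
Op 5 cut(5, 0): punch at orig (5,2); cuts so far [(5, 2), (9, 2)]; region rows[0,16) x cols[2,3) = 16x1
Unfold 1 (reflect across v@3): 4 holes -> [(5, 2), (5, 3), (9, 2), (9, 3)]
Unfold 2 (reflect across h@16): 8 holes -> [(5, 2), (5, 3), (9, 2), (9, 3), (22, 2), (22, 3), (26, 2), (26, 3)]
Unfold 3 (reflect across v@2): 16 holes -> [(5, 0), (5, 1), (5, 2), (5, 3), (9, 0), (9, 1), (9, 2), (9, 3), (22, 0), (22, 1), (22, 2), (22, 3), (26, 0), (26, 1), (26, 2), (26, 3)]

Answer: 16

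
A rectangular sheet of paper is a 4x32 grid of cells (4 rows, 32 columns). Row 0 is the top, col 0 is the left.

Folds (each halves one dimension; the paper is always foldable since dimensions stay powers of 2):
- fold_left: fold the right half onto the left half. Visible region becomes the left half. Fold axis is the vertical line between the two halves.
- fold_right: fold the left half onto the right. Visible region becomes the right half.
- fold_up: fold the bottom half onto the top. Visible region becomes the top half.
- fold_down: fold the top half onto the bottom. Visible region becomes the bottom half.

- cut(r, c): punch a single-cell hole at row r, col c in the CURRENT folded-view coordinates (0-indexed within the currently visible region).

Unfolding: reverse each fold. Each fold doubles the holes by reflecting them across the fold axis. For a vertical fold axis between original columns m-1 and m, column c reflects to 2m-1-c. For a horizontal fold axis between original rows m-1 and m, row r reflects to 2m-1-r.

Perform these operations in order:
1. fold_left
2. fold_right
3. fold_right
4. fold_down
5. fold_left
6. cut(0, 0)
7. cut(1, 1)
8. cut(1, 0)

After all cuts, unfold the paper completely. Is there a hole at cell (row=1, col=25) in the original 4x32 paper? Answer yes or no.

Op 1 fold_left: fold axis v@16; visible region now rows[0,4) x cols[0,16) = 4x16
Op 2 fold_right: fold axis v@8; visible region now rows[0,4) x cols[8,16) = 4x8
Op 3 fold_right: fold axis v@12; visible region now rows[0,4) x cols[12,16) = 4x4
Op 4 fold_down: fold axis h@2; visible region now rows[2,4) x cols[12,16) = 2x4
Op 5 fold_left: fold axis v@14; visible region now rows[2,4) x cols[12,14) = 2x2
Op 6 cut(0, 0): punch at orig (2,12); cuts so far [(2, 12)]; region rows[2,4) x cols[12,14) = 2x2
Op 7 cut(1, 1): punch at orig (3,13); cuts so far [(2, 12), (3, 13)]; region rows[2,4) x cols[12,14) = 2x2
Op 8 cut(1, 0): punch at orig (3,12); cuts so far [(2, 12), (3, 12), (3, 13)]; region rows[2,4) x cols[12,14) = 2x2
Unfold 1 (reflect across v@14): 6 holes -> [(2, 12), (2, 15), (3, 12), (3, 13), (3, 14), (3, 15)]
Unfold 2 (reflect across h@2): 12 holes -> [(0, 12), (0, 13), (0, 14), (0, 15), (1, 12), (1, 15), (2, 12), (2, 15), (3, 12), (3, 13), (3, 14), (3, 15)]
Unfold 3 (reflect across v@12): 24 holes -> [(0, 8), (0, 9), (0, 10), (0, 11), (0, 12), (0, 13), (0, 14), (0, 15), (1, 8), (1, 11), (1, 12), (1, 15), (2, 8), (2, 11), (2, 12), (2, 15), (3, 8), (3, 9), (3, 10), (3, 11), (3, 12), (3, 13), (3, 14), (3, 15)]
Unfold 4 (reflect across v@8): 48 holes -> [(0, 0), (0, 1), (0, 2), (0, 3), (0, 4), (0, 5), (0, 6), (0, 7), (0, 8), (0, 9), (0, 10), (0, 11), (0, 12), (0, 13), (0, 14), (0, 15), (1, 0), (1, 3), (1, 4), (1, 7), (1, 8), (1, 11), (1, 12), (1, 15), (2, 0), (2, 3), (2, 4), (2, 7), (2, 8), (2, 11), (2, 12), (2, 15), (3, 0), (3, 1), (3, 2), (3, 3), (3, 4), (3, 5), (3, 6), (3, 7), (3, 8), (3, 9), (3, 10), (3, 11), (3, 12), (3, 13), (3, 14), (3, 15)]
Unfold 5 (reflect across v@16): 96 holes -> [(0, 0), (0, 1), (0, 2), (0, 3), (0, 4), (0, 5), (0, 6), (0, 7), (0, 8), (0, 9), (0, 10), (0, 11), (0, 12), (0, 13), (0, 14), (0, 15), (0, 16), (0, 17), (0, 18), (0, 19), (0, 20), (0, 21), (0, 22), (0, 23), (0, 24), (0, 25), (0, 26), (0, 27), (0, 28), (0, 29), (0, 30), (0, 31), (1, 0), (1, 3), (1, 4), (1, 7), (1, 8), (1, 11), (1, 12), (1, 15), (1, 16), (1, 19), (1, 20), (1, 23), (1, 24), (1, 27), (1, 28), (1, 31), (2, 0), (2, 3), (2, 4), (2, 7), (2, 8), (2, 11), (2, 12), (2, 15), (2, 16), (2, 19), (2, 20), (2, 23), (2, 24), (2, 27), (2, 28), (2, 31), (3, 0), (3, 1), (3, 2), (3, 3), (3, 4), (3, 5), (3, 6), (3, 7), (3, 8), (3, 9), (3, 10), (3, 11), (3, 12), (3, 13), (3, 14), (3, 15), (3, 16), (3, 17), (3, 18), (3, 19), (3, 20), (3, 21), (3, 22), (3, 23), (3, 24), (3, 25), (3, 26), (3, 27), (3, 28), (3, 29), (3, 30), (3, 31)]
Holes: [(0, 0), (0, 1), (0, 2), (0, 3), (0, 4), (0, 5), (0, 6), (0, 7), (0, 8), (0, 9), (0, 10), (0, 11), (0, 12), (0, 13), (0, 14), (0, 15), (0, 16), (0, 17), (0, 18), (0, 19), (0, 20), (0, 21), (0, 22), (0, 23), (0, 24), (0, 25), (0, 26), (0, 27), (0, 28), (0, 29), (0, 30), (0, 31), (1, 0), (1, 3), (1, 4), (1, 7), (1, 8), (1, 11), (1, 12), (1, 15), (1, 16), (1, 19), (1, 20), (1, 23), (1, 24), (1, 27), (1, 28), (1, 31), (2, 0), (2, 3), (2, 4), (2, 7), (2, 8), (2, 11), (2, 12), (2, 15), (2, 16), (2, 19), (2, 20), (2, 23), (2, 24), (2, 27), (2, 28), (2, 31), (3, 0), (3, 1), (3, 2), (3, 3), (3, 4), (3, 5), (3, 6), (3, 7), (3, 8), (3, 9), (3, 10), (3, 11), (3, 12), (3, 13), (3, 14), (3, 15), (3, 16), (3, 17), (3, 18), (3, 19), (3, 20), (3, 21), (3, 22), (3, 23), (3, 24), (3, 25), (3, 26), (3, 27), (3, 28), (3, 29), (3, 30), (3, 31)]

Answer: no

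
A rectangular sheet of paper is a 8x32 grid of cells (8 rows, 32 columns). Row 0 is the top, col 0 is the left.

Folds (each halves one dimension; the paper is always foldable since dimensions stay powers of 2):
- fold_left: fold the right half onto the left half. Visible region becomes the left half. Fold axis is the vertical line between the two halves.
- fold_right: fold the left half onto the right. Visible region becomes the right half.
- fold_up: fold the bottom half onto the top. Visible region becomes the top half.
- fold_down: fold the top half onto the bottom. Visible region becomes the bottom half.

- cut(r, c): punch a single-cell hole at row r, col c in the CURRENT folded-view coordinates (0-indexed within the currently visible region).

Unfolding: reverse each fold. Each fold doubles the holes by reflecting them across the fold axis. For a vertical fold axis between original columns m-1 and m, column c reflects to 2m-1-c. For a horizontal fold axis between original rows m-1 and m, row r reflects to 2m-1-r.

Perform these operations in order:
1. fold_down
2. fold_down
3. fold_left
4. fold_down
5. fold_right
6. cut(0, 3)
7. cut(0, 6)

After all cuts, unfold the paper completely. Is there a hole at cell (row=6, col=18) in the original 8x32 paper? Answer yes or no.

Op 1 fold_down: fold axis h@4; visible region now rows[4,8) x cols[0,32) = 4x32
Op 2 fold_down: fold axis h@6; visible region now rows[6,8) x cols[0,32) = 2x32
Op 3 fold_left: fold axis v@16; visible region now rows[6,8) x cols[0,16) = 2x16
Op 4 fold_down: fold axis h@7; visible region now rows[7,8) x cols[0,16) = 1x16
Op 5 fold_right: fold axis v@8; visible region now rows[7,8) x cols[8,16) = 1x8
Op 6 cut(0, 3): punch at orig (7,11); cuts so far [(7, 11)]; region rows[7,8) x cols[8,16) = 1x8
Op 7 cut(0, 6): punch at orig (7,14); cuts so far [(7, 11), (7, 14)]; region rows[7,8) x cols[8,16) = 1x8
Unfold 1 (reflect across v@8): 4 holes -> [(7, 1), (7, 4), (7, 11), (7, 14)]
Unfold 2 (reflect across h@7): 8 holes -> [(6, 1), (6, 4), (6, 11), (6, 14), (7, 1), (7, 4), (7, 11), (7, 14)]
Unfold 3 (reflect across v@16): 16 holes -> [(6, 1), (6, 4), (6, 11), (6, 14), (6, 17), (6, 20), (6, 27), (6, 30), (7, 1), (7, 4), (7, 11), (7, 14), (7, 17), (7, 20), (7, 27), (7, 30)]
Unfold 4 (reflect across h@6): 32 holes -> [(4, 1), (4, 4), (4, 11), (4, 14), (4, 17), (4, 20), (4, 27), (4, 30), (5, 1), (5, 4), (5, 11), (5, 14), (5, 17), (5, 20), (5, 27), (5, 30), (6, 1), (6, 4), (6, 11), (6, 14), (6, 17), (6, 20), (6, 27), (6, 30), (7, 1), (7, 4), (7, 11), (7, 14), (7, 17), (7, 20), (7, 27), (7, 30)]
Unfold 5 (reflect across h@4): 64 holes -> [(0, 1), (0, 4), (0, 11), (0, 14), (0, 17), (0, 20), (0, 27), (0, 30), (1, 1), (1, 4), (1, 11), (1, 14), (1, 17), (1, 20), (1, 27), (1, 30), (2, 1), (2, 4), (2, 11), (2, 14), (2, 17), (2, 20), (2, 27), (2, 30), (3, 1), (3, 4), (3, 11), (3, 14), (3, 17), (3, 20), (3, 27), (3, 30), (4, 1), (4, 4), (4, 11), (4, 14), (4, 17), (4, 20), (4, 27), (4, 30), (5, 1), (5, 4), (5, 11), (5, 14), (5, 17), (5, 20), (5, 27), (5, 30), (6, 1), (6, 4), (6, 11), (6, 14), (6, 17), (6, 20), (6, 27), (6, 30), (7, 1), (7, 4), (7, 11), (7, 14), (7, 17), (7, 20), (7, 27), (7, 30)]
Holes: [(0, 1), (0, 4), (0, 11), (0, 14), (0, 17), (0, 20), (0, 27), (0, 30), (1, 1), (1, 4), (1, 11), (1, 14), (1, 17), (1, 20), (1, 27), (1, 30), (2, 1), (2, 4), (2, 11), (2, 14), (2, 17), (2, 20), (2, 27), (2, 30), (3, 1), (3, 4), (3, 11), (3, 14), (3, 17), (3, 20), (3, 27), (3, 30), (4, 1), (4, 4), (4, 11), (4, 14), (4, 17), (4, 20), (4, 27), (4, 30), (5, 1), (5, 4), (5, 11), (5, 14), (5, 17), (5, 20), (5, 27), (5, 30), (6, 1), (6, 4), (6, 11), (6, 14), (6, 17), (6, 20), (6, 27), (6, 30), (7, 1), (7, 4), (7, 11), (7, 14), (7, 17), (7, 20), (7, 27), (7, 30)]

Answer: no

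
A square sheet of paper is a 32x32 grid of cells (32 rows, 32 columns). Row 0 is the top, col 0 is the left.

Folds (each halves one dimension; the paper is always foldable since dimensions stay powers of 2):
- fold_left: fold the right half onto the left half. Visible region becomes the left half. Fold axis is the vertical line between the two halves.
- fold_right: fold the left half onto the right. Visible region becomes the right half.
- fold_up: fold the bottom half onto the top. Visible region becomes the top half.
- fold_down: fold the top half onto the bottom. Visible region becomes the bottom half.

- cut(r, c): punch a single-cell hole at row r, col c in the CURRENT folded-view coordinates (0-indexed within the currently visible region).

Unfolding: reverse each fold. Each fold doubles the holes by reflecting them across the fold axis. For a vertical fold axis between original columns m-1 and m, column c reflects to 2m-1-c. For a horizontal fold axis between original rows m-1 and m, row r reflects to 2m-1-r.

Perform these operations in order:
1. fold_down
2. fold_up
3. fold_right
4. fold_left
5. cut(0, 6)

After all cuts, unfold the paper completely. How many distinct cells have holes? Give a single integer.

Answer: 16

Derivation:
Op 1 fold_down: fold axis h@16; visible region now rows[16,32) x cols[0,32) = 16x32
Op 2 fold_up: fold axis h@24; visible region now rows[16,24) x cols[0,32) = 8x32
Op 3 fold_right: fold axis v@16; visible region now rows[16,24) x cols[16,32) = 8x16
Op 4 fold_left: fold axis v@24; visible region now rows[16,24) x cols[16,24) = 8x8
Op 5 cut(0, 6): punch at orig (16,22); cuts so far [(16, 22)]; region rows[16,24) x cols[16,24) = 8x8
Unfold 1 (reflect across v@24): 2 holes -> [(16, 22), (16, 25)]
Unfold 2 (reflect across v@16): 4 holes -> [(16, 6), (16, 9), (16, 22), (16, 25)]
Unfold 3 (reflect across h@24): 8 holes -> [(16, 6), (16, 9), (16, 22), (16, 25), (31, 6), (31, 9), (31, 22), (31, 25)]
Unfold 4 (reflect across h@16): 16 holes -> [(0, 6), (0, 9), (0, 22), (0, 25), (15, 6), (15, 9), (15, 22), (15, 25), (16, 6), (16, 9), (16, 22), (16, 25), (31, 6), (31, 9), (31, 22), (31, 25)]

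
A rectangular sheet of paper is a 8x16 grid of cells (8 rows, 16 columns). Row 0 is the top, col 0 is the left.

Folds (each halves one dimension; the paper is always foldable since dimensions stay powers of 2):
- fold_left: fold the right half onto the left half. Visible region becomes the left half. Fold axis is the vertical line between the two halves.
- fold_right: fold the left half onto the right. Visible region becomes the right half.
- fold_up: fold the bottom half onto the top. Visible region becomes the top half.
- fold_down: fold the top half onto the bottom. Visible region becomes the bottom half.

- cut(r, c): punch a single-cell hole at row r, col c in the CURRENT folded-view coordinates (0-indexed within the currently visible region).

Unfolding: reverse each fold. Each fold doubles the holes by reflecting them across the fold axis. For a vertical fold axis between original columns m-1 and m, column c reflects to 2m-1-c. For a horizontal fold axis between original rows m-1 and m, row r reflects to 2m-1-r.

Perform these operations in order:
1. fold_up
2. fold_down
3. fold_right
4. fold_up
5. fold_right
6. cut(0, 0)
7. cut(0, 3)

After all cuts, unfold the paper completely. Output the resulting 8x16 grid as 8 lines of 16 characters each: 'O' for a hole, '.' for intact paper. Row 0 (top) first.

Op 1 fold_up: fold axis h@4; visible region now rows[0,4) x cols[0,16) = 4x16
Op 2 fold_down: fold axis h@2; visible region now rows[2,4) x cols[0,16) = 2x16
Op 3 fold_right: fold axis v@8; visible region now rows[2,4) x cols[8,16) = 2x8
Op 4 fold_up: fold axis h@3; visible region now rows[2,3) x cols[8,16) = 1x8
Op 5 fold_right: fold axis v@12; visible region now rows[2,3) x cols[12,16) = 1x4
Op 6 cut(0, 0): punch at orig (2,12); cuts so far [(2, 12)]; region rows[2,3) x cols[12,16) = 1x4
Op 7 cut(0, 3): punch at orig (2,15); cuts so far [(2, 12), (2, 15)]; region rows[2,3) x cols[12,16) = 1x4
Unfold 1 (reflect across v@12): 4 holes -> [(2, 8), (2, 11), (2, 12), (2, 15)]
Unfold 2 (reflect across h@3): 8 holes -> [(2, 8), (2, 11), (2, 12), (2, 15), (3, 8), (3, 11), (3, 12), (3, 15)]
Unfold 3 (reflect across v@8): 16 holes -> [(2, 0), (2, 3), (2, 4), (2, 7), (2, 8), (2, 11), (2, 12), (2, 15), (3, 0), (3, 3), (3, 4), (3, 7), (3, 8), (3, 11), (3, 12), (3, 15)]
Unfold 4 (reflect across h@2): 32 holes -> [(0, 0), (0, 3), (0, 4), (0, 7), (0, 8), (0, 11), (0, 12), (0, 15), (1, 0), (1, 3), (1, 4), (1, 7), (1, 8), (1, 11), (1, 12), (1, 15), (2, 0), (2, 3), (2, 4), (2, 7), (2, 8), (2, 11), (2, 12), (2, 15), (3, 0), (3, 3), (3, 4), (3, 7), (3, 8), (3, 11), (3, 12), (3, 15)]
Unfold 5 (reflect across h@4): 64 holes -> [(0, 0), (0, 3), (0, 4), (0, 7), (0, 8), (0, 11), (0, 12), (0, 15), (1, 0), (1, 3), (1, 4), (1, 7), (1, 8), (1, 11), (1, 12), (1, 15), (2, 0), (2, 3), (2, 4), (2, 7), (2, 8), (2, 11), (2, 12), (2, 15), (3, 0), (3, 3), (3, 4), (3, 7), (3, 8), (3, 11), (3, 12), (3, 15), (4, 0), (4, 3), (4, 4), (4, 7), (4, 8), (4, 11), (4, 12), (4, 15), (5, 0), (5, 3), (5, 4), (5, 7), (5, 8), (5, 11), (5, 12), (5, 15), (6, 0), (6, 3), (6, 4), (6, 7), (6, 8), (6, 11), (6, 12), (6, 15), (7, 0), (7, 3), (7, 4), (7, 7), (7, 8), (7, 11), (7, 12), (7, 15)]

Answer: O..OO..OO..OO..O
O..OO..OO..OO..O
O..OO..OO..OO..O
O..OO..OO..OO..O
O..OO..OO..OO..O
O..OO..OO..OO..O
O..OO..OO..OO..O
O..OO..OO..OO..O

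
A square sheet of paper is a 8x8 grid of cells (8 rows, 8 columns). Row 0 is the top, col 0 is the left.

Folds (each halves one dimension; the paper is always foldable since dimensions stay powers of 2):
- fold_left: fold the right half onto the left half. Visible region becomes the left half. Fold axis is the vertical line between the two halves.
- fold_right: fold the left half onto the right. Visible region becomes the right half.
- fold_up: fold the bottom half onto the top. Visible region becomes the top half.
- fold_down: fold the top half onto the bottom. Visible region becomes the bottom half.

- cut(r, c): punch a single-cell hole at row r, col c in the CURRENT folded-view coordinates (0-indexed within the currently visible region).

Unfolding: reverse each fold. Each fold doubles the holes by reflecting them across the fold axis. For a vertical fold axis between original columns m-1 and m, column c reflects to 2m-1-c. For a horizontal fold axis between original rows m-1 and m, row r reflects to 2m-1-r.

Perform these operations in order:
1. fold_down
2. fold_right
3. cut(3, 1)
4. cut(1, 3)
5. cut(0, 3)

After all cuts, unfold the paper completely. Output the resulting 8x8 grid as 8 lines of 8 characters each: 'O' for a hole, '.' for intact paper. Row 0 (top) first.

Answer: ..O..O..
........
O......O
O......O
O......O
O......O
........
..O..O..

Derivation:
Op 1 fold_down: fold axis h@4; visible region now rows[4,8) x cols[0,8) = 4x8
Op 2 fold_right: fold axis v@4; visible region now rows[4,8) x cols[4,8) = 4x4
Op 3 cut(3, 1): punch at orig (7,5); cuts so far [(7, 5)]; region rows[4,8) x cols[4,8) = 4x4
Op 4 cut(1, 3): punch at orig (5,7); cuts so far [(5, 7), (7, 5)]; region rows[4,8) x cols[4,8) = 4x4
Op 5 cut(0, 3): punch at orig (4,7); cuts so far [(4, 7), (5, 7), (7, 5)]; region rows[4,8) x cols[4,8) = 4x4
Unfold 1 (reflect across v@4): 6 holes -> [(4, 0), (4, 7), (5, 0), (5, 7), (7, 2), (7, 5)]
Unfold 2 (reflect across h@4): 12 holes -> [(0, 2), (0, 5), (2, 0), (2, 7), (3, 0), (3, 7), (4, 0), (4, 7), (5, 0), (5, 7), (7, 2), (7, 5)]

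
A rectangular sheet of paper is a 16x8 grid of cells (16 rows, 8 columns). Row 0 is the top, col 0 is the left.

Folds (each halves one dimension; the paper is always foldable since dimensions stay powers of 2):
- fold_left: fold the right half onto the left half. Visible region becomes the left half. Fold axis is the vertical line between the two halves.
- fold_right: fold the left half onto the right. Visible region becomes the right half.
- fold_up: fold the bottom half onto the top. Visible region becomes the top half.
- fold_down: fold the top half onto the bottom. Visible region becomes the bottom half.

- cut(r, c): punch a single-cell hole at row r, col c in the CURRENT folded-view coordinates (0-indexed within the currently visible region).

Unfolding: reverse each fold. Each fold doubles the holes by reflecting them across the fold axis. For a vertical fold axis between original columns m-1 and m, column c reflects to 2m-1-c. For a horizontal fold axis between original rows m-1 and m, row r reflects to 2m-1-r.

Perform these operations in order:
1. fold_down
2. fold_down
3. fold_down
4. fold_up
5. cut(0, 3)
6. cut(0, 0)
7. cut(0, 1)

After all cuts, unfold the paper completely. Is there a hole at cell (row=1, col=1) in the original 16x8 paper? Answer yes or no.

Op 1 fold_down: fold axis h@8; visible region now rows[8,16) x cols[0,8) = 8x8
Op 2 fold_down: fold axis h@12; visible region now rows[12,16) x cols[0,8) = 4x8
Op 3 fold_down: fold axis h@14; visible region now rows[14,16) x cols[0,8) = 2x8
Op 4 fold_up: fold axis h@15; visible region now rows[14,15) x cols[0,8) = 1x8
Op 5 cut(0, 3): punch at orig (14,3); cuts so far [(14, 3)]; region rows[14,15) x cols[0,8) = 1x8
Op 6 cut(0, 0): punch at orig (14,0); cuts so far [(14, 0), (14, 3)]; region rows[14,15) x cols[0,8) = 1x8
Op 7 cut(0, 1): punch at orig (14,1); cuts so far [(14, 0), (14, 1), (14, 3)]; region rows[14,15) x cols[0,8) = 1x8
Unfold 1 (reflect across h@15): 6 holes -> [(14, 0), (14, 1), (14, 3), (15, 0), (15, 1), (15, 3)]
Unfold 2 (reflect across h@14): 12 holes -> [(12, 0), (12, 1), (12, 3), (13, 0), (13, 1), (13, 3), (14, 0), (14, 1), (14, 3), (15, 0), (15, 1), (15, 3)]
Unfold 3 (reflect across h@12): 24 holes -> [(8, 0), (8, 1), (8, 3), (9, 0), (9, 1), (9, 3), (10, 0), (10, 1), (10, 3), (11, 0), (11, 1), (11, 3), (12, 0), (12, 1), (12, 3), (13, 0), (13, 1), (13, 3), (14, 0), (14, 1), (14, 3), (15, 0), (15, 1), (15, 3)]
Unfold 4 (reflect across h@8): 48 holes -> [(0, 0), (0, 1), (0, 3), (1, 0), (1, 1), (1, 3), (2, 0), (2, 1), (2, 3), (3, 0), (3, 1), (3, 3), (4, 0), (4, 1), (4, 3), (5, 0), (5, 1), (5, 3), (6, 0), (6, 1), (6, 3), (7, 0), (7, 1), (7, 3), (8, 0), (8, 1), (8, 3), (9, 0), (9, 1), (9, 3), (10, 0), (10, 1), (10, 3), (11, 0), (11, 1), (11, 3), (12, 0), (12, 1), (12, 3), (13, 0), (13, 1), (13, 3), (14, 0), (14, 1), (14, 3), (15, 0), (15, 1), (15, 3)]
Holes: [(0, 0), (0, 1), (0, 3), (1, 0), (1, 1), (1, 3), (2, 0), (2, 1), (2, 3), (3, 0), (3, 1), (3, 3), (4, 0), (4, 1), (4, 3), (5, 0), (5, 1), (5, 3), (6, 0), (6, 1), (6, 3), (7, 0), (7, 1), (7, 3), (8, 0), (8, 1), (8, 3), (9, 0), (9, 1), (9, 3), (10, 0), (10, 1), (10, 3), (11, 0), (11, 1), (11, 3), (12, 0), (12, 1), (12, 3), (13, 0), (13, 1), (13, 3), (14, 0), (14, 1), (14, 3), (15, 0), (15, 1), (15, 3)]

Answer: yes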